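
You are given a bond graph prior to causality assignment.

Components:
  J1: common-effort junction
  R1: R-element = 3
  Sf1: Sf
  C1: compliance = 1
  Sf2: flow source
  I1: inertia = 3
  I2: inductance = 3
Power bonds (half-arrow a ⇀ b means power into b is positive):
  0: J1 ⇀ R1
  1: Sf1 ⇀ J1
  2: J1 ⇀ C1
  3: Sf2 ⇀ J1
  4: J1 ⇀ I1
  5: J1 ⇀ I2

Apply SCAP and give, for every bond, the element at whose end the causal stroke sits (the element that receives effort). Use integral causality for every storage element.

b1 →Sf1  (Sf1: flow source, stroke at near end)
b3 →Sf2  (Sf2: flow source, stroke at near end)
b2 →J1  (C1 integral (e out))
b0 →R1  (common-e at J1 fixed by 2)
b4 →I1  (J1 effort already set via bond 2)
b5 →I2  (J1 effort already set via bond 2)

b0 stroke at R1
b1 stroke at Sf1
b2 stroke at J1
b3 stroke at Sf2
b4 stroke at I1
b5 stroke at I2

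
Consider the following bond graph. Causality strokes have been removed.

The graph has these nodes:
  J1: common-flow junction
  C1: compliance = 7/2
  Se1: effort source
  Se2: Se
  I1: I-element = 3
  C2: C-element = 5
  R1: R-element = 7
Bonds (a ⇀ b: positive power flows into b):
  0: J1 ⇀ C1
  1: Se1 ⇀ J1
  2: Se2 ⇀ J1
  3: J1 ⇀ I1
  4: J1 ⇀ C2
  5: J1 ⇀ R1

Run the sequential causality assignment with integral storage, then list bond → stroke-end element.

β0 stroke→J1
β1 stroke→J1
β2 stroke→J1
β3 stroke→I1
β4 stroke→J1
β5 stroke→J1

b1 →J1  (source Se1 imposes e)
b2 →J1  (Se2 fixes effort; stroke away)
b0 →J1  (C1: C, integral causality)
b3 →I1  (I1 outputs flow p/I1)
b4 →J1  (J1: bond 3 brought flow, rest push out)
b5 →J1  (common-f at J1 fixed by 3)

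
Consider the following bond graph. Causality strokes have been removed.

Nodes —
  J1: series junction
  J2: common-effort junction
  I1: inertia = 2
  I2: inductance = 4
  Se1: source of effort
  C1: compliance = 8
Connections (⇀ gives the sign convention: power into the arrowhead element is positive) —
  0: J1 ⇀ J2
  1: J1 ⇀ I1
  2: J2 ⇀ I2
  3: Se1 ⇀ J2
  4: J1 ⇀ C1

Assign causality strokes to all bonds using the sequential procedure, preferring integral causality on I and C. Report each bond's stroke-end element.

#0 stroke at J1
#1 stroke at I1
#2 stroke at I2
#3 stroke at J2
#4 stroke at J1

#3 →J2  (Se1 fixes effort; stroke away)
#0 →J1  (J2: bond 3 brought effort, rest push out)
#2 →I2  (J2: bond 3 brought effort, rest push out)
#1 →I1  (prefer integral on I1)
#4 →J1  (J1: bond 1 brought flow, rest push out)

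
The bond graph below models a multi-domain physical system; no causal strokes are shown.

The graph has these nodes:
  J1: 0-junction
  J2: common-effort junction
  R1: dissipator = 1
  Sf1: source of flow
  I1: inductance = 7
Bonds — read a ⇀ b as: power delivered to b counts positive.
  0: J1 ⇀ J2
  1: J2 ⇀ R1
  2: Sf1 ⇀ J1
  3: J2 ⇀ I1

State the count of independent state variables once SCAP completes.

β2 stroke at Sf1  (Sf1: flow source, stroke at near end)
β0 stroke at J1  (J1: last free bond brings effort in)
β3 stroke at I1  (I1 integral (f out))
β1 stroke at J2  (closing 0-jn rule on J2)

1  (I1 all integral)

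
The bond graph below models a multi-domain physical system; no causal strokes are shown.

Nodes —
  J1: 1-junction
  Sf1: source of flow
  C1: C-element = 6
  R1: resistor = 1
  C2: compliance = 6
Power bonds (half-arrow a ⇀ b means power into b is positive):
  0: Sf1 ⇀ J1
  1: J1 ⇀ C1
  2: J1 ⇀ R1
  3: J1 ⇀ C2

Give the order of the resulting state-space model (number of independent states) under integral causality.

2  (C1, C2 all integral)

β0 →Sf1  (Sf1 fixes flow; stroke at Sf1)
β1 →J1  (1-jn J1 has f-setter on 0)
β2 →J1  (common-f at J1 fixed by 0)
β3 →J1  (J1: bond 0 brought flow, rest push out)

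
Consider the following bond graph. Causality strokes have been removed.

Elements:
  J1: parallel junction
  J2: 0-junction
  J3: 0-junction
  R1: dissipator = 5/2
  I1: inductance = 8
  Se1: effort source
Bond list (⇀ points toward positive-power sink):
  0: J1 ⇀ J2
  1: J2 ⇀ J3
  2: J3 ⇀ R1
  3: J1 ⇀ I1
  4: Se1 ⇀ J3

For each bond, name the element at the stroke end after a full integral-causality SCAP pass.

#0 →J1
#1 →J2
#2 →R1
#3 →I1
#4 →J3

β4 stroke at J3  (Se1 fixes effort; stroke away)
β1 stroke at J2  (J3: bond 4 brought effort, rest push out)
β2 stroke at R1  (J3: bond 4 brought effort, rest push out)
β0 stroke at J1  (0-jn J2 has e-setter on 1)
β3 stroke at I1  (J1 effort already set via bond 0)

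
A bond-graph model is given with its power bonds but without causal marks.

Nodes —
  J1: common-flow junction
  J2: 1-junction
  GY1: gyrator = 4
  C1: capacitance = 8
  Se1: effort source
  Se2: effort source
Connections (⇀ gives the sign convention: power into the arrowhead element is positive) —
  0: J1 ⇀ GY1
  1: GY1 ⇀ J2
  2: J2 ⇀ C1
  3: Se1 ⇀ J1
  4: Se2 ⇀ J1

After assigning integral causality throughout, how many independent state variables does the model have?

1  (C1 all integral)

β3 stroke→J1  (Se1 (Se) sets effort on bond)
β4 stroke→J1  (source Se2 imposes e)
β0 stroke→GY1  (J1: last free bond brings flow in)
β1 stroke→GY1  (GY GY1: same side as bond 0)
β2 stroke→J2  (1-jn J2 has f-setter on 1)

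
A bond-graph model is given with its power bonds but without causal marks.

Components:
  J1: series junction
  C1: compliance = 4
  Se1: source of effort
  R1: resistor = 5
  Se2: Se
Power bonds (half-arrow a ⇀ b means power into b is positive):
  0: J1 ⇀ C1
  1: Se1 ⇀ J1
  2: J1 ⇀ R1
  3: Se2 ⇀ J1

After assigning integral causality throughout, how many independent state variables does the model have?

#1 |J1  (source Se1 imposes e)
#3 |J1  (source Se2 imposes e)
#0 |J1  (C1 outputs effort q/C1)
#2 |R1  (J1: last free bond brings flow in)

1  (C1 all integral)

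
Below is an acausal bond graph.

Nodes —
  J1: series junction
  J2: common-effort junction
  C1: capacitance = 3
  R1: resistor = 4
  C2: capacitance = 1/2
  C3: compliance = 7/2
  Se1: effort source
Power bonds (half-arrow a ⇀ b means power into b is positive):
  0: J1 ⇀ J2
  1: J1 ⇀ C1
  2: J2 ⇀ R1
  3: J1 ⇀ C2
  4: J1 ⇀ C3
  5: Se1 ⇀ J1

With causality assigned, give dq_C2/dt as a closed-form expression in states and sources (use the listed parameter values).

dq_C2/dt = E_Se1/4 - q_C1/12 - q_C2/2 - q_C3/14

bond 5 |J1  (Se1: effort source, stroke at far end)
bond 1 |J1  (C1 outputs effort q/C1)
bond 3 |J1  (prefer integral on C2)
bond 4 |J1  (C3 integral (e out))
bond 0 |J2  (J1: last free bond brings flow in)
bond 2 |R1  (J2 effort already set via bond 0)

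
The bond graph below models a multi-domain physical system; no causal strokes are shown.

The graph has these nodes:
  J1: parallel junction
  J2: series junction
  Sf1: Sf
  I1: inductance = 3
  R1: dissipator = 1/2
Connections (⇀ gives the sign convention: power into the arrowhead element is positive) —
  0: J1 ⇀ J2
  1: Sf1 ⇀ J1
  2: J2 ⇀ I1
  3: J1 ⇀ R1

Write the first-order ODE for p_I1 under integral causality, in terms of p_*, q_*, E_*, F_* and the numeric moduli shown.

dp_I1/dt = F_Sf1/2 - p_I1/6

β1 →Sf1  (Sf1 fixes flow; stroke at Sf1)
β2 →I1  (I1: I, integral causality)
β0 →J2  (J2: bond 2 brought flow, rest push out)
β3 →J1  (J1: last free bond brings effort in)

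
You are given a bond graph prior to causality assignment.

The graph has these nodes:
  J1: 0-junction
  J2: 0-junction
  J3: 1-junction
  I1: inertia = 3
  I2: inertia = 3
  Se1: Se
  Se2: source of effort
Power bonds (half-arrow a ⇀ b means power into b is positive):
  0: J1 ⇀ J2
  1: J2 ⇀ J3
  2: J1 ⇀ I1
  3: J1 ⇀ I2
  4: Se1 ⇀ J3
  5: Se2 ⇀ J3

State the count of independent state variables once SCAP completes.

b4 →J3  (source Se1 imposes e)
b5 →J3  (Se2 (Se) sets effort on bond)
b1 →J2  (only one flow-in slot at J3)
b0 →J1  (J2 effort already set via bond 1)
b2 →I1  (common-e at J1 fixed by 0)
b3 →I2  (common-e at J1 fixed by 0)

2  (I1, I2 all integral)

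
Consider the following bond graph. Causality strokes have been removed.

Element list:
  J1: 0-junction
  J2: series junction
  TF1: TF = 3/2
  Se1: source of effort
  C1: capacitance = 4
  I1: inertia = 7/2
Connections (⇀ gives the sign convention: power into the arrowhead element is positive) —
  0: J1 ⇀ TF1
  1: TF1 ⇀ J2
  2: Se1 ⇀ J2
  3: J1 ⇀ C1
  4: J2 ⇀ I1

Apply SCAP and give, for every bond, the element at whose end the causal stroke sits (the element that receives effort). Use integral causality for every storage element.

#0 |TF1
#1 |J2
#2 |J2
#3 |J1
#4 |I1

β2 stroke→J2  (Se1 fixes effort; stroke away)
β3 stroke→J1  (C1 integral (e out))
β0 stroke→TF1  (0-jn J1 has e-setter on 3)
β1 stroke→J2  (TF TF1: opposite of bond 0)
β4 stroke→I1  (only one flow-in slot at J2)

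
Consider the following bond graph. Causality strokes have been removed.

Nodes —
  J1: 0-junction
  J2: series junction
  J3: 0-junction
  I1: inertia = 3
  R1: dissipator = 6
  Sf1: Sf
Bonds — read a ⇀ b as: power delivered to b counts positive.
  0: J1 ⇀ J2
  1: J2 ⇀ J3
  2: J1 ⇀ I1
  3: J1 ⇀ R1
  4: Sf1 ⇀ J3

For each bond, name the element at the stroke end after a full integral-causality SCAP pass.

β0 →J2
β1 →J3
β2 →I1
β3 →J1
β4 →Sf1

#4 stroke→Sf1  (Sf1 (Sf) sets flow on bond)
#1 stroke→J3  (J3: last free bond brings effort in)
#0 stroke→J2  (1-jn J2 has f-setter on 1)
#2 stroke→I1  (prefer integral on I1)
#3 stroke→J1  (only one effort-in slot at J1)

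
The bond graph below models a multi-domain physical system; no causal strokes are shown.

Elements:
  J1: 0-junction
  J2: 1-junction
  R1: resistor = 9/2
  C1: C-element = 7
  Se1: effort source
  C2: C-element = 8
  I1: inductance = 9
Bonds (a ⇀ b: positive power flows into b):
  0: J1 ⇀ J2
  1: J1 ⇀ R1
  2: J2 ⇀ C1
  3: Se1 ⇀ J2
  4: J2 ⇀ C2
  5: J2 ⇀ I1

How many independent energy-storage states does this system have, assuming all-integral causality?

3  (C1, C2, I1 all integral)

b3 →J2  (source Se1 imposes e)
b2 →J2  (C1: C, integral causality)
b4 →J2  (C2 outputs effort q/C2)
b5 →I1  (I1 integral (f out))
b0 →J2  (J2: bond 5 brought flow, rest push out)
b1 →J1  (only one effort-in slot at J1)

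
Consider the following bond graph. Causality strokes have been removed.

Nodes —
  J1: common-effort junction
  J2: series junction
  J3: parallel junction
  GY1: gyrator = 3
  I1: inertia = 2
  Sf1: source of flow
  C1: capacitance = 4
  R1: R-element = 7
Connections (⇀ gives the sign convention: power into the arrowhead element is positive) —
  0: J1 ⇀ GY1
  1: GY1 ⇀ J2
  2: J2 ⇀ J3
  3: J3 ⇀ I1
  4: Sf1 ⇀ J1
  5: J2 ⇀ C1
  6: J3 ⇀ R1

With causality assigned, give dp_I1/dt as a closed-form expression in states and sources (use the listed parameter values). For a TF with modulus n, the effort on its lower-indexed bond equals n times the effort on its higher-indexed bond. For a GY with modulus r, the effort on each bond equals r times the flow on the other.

β4 →Sf1  (Sf1 fixes flow; stroke at Sf1)
β0 →J1  (J1 needs exactly one e-in)
β1 →J2  (GY1 both-in/both-out from 0)
β3 →I1  (I1 integral (f out))
β5 →J2  (C1 outputs effort q/C1)
β2 →J3  (only one flow-in slot at J2)
β6 →R1  (0-jn J3 has e-setter on 2)

dp_I1/dt = 3*F_Sf1 - q_C1/4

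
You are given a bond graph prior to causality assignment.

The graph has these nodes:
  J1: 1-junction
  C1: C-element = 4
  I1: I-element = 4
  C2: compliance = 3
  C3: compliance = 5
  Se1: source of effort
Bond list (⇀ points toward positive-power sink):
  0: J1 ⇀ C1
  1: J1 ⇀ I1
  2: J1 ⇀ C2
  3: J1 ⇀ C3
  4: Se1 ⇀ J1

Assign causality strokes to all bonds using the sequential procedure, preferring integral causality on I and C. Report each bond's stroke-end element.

b4 →J1  (Se1: effort source, stroke at far end)
b0 →J1  (C1 integral (e out))
b1 →I1  (I1 integral (f out))
b2 →J1  (J1 flow already set via bond 1)
b3 →J1  (J1 flow already set via bond 1)

β0 |J1
β1 |I1
β2 |J1
β3 |J1
β4 |J1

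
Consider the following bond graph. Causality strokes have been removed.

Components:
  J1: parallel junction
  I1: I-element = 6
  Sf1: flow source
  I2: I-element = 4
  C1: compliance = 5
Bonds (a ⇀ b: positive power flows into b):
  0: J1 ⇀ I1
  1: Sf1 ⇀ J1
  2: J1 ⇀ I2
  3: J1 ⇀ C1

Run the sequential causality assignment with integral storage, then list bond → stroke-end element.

#1 stroke→Sf1  (Sf1: flow source, stroke at near end)
#0 stroke→I1  (I1 outputs flow p/I1)
#2 stroke→I2  (I2 outputs flow p/I2)
#3 stroke→J1  (closing 0-jn rule on J1)

bond 0 stroke at I1
bond 1 stroke at Sf1
bond 2 stroke at I2
bond 3 stroke at J1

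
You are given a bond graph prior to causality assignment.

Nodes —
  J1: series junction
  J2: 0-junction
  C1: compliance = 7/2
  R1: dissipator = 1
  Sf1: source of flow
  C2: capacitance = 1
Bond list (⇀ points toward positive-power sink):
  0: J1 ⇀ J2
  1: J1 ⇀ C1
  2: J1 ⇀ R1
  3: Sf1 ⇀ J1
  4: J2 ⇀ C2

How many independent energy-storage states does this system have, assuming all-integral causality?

2  (C1, C2 all integral)

β3 →Sf1  (Sf1 fixes flow; stroke at Sf1)
β0 →J1  (1-jn J1 has f-setter on 3)
β1 →J1  (common-f at J1 fixed by 3)
β2 →J1  (J1: bond 3 brought flow, rest push out)
β4 →J2  (J2 needs exactly one e-in)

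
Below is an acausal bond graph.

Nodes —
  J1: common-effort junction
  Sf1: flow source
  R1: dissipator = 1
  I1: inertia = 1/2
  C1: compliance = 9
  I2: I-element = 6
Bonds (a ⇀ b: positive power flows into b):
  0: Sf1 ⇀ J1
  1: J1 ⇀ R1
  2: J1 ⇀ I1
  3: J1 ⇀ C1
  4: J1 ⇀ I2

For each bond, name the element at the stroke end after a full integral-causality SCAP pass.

bond 0 stroke→Sf1  (source Sf1 imposes f)
bond 2 stroke→I1  (I1 integral (f out))
bond 3 stroke→J1  (C1 integral (e out))
bond 1 stroke→R1  (common-e at J1 fixed by 3)
bond 4 stroke→I2  (J1 effort already set via bond 3)

b0 →Sf1
b1 →R1
b2 →I1
b3 →J1
b4 →I2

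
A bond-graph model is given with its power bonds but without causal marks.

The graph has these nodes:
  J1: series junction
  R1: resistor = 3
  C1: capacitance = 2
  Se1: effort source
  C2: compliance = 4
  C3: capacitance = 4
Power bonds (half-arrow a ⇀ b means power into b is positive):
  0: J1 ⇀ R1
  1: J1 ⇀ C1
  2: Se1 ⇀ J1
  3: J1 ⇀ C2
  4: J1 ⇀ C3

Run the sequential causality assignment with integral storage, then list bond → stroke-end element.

bond 0 stroke→R1
bond 1 stroke→J1
bond 2 stroke→J1
bond 3 stroke→J1
bond 4 stroke→J1

#2 |J1  (Se1: effort source, stroke at far end)
#1 |J1  (C1 outputs effort q/C1)
#3 |J1  (C2: C, integral causality)
#4 |J1  (C3 outputs effort q/C3)
#0 |R1  (J1: last free bond brings flow in)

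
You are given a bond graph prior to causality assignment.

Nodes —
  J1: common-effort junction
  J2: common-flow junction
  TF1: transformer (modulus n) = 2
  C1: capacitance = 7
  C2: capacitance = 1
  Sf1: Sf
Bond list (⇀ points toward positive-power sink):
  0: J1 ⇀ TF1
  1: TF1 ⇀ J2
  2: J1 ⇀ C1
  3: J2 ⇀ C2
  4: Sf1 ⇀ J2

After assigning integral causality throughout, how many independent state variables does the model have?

β4 stroke at Sf1  (Sf1 (Sf) sets flow on bond)
β1 stroke at J2  (1-jn J2 has f-setter on 4)
β3 stroke at J2  (1-jn J2 has f-setter on 4)
β0 stroke at TF1  (through TF1, causality passes straight; one stroke at TF1)
β2 stroke at J1  (J1: last free bond brings effort in)

2  (C1, C2 all integral)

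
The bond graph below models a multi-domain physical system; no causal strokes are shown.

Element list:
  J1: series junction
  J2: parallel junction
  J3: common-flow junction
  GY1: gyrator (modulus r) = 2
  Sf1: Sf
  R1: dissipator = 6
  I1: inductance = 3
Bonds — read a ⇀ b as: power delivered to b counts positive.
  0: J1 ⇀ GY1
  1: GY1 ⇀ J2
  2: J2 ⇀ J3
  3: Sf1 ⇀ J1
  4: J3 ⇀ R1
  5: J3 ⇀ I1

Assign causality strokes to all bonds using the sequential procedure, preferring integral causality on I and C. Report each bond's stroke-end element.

#3 stroke at Sf1  (Sf1 (Sf) sets flow on bond)
#0 stroke at J1  (J1 flow already set via bond 3)
#1 stroke at J2  (GY1: gyrator matches bond 0)
#2 stroke at J3  (J2 effort already set via bond 1)
#5 stroke at I1  (prefer integral on I1)
#4 stroke at J3  (J3 flow already set via bond 5)

bond 0 stroke at J1
bond 1 stroke at J2
bond 2 stroke at J3
bond 3 stroke at Sf1
bond 4 stroke at J3
bond 5 stroke at I1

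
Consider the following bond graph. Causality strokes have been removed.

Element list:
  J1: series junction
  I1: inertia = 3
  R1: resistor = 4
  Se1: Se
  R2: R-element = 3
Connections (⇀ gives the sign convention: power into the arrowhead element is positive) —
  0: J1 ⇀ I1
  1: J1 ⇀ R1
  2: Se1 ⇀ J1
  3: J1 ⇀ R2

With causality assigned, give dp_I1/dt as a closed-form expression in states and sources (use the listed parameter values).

#2 stroke at J1  (source Se1 imposes e)
#0 stroke at I1  (I1 integral (f out))
#1 stroke at J1  (J1 flow already set via bond 0)
#3 stroke at J1  (J1: bond 0 brought flow, rest push out)

dp_I1/dt = E_Se1 - 7*p_I1/3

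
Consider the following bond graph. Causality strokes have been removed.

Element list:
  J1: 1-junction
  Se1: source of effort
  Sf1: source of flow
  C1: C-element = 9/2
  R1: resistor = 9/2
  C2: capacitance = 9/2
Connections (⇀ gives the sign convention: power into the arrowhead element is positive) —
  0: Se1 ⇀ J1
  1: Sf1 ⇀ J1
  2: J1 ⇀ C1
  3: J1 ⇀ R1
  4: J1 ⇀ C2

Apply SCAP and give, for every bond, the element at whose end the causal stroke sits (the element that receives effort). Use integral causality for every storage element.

#0 stroke→J1  (Se1 fixes effort; stroke away)
#1 stroke→Sf1  (Sf1 (Sf) sets flow on bond)
#2 stroke→J1  (common-f at J1 fixed by 1)
#3 stroke→J1  (common-f at J1 fixed by 1)
#4 stroke→J1  (1-jn J1 has f-setter on 1)

b0 stroke→J1
b1 stroke→Sf1
b2 stroke→J1
b3 stroke→J1
b4 stroke→J1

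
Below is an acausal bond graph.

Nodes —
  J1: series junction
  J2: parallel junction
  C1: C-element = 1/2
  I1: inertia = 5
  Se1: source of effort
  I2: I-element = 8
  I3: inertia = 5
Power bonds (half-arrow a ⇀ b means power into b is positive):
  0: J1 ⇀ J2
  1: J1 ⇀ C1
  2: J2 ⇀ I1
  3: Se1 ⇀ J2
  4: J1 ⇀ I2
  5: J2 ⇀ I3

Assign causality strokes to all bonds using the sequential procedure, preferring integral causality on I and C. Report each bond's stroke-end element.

bond 3 stroke at J2  (Se1 fixes effort; stroke away)
bond 0 stroke at J1  (common-e at J2 fixed by 3)
bond 2 stroke at I1  (J2: bond 3 brought effort, rest push out)
bond 5 stroke at I3  (0-jn J2 has e-setter on 3)
bond 1 stroke at J1  (C1: C, integral causality)
bond 4 stroke at I2  (closing 1-jn rule on J1)

β0 stroke at J1
β1 stroke at J1
β2 stroke at I1
β3 stroke at J2
β4 stroke at I2
β5 stroke at I3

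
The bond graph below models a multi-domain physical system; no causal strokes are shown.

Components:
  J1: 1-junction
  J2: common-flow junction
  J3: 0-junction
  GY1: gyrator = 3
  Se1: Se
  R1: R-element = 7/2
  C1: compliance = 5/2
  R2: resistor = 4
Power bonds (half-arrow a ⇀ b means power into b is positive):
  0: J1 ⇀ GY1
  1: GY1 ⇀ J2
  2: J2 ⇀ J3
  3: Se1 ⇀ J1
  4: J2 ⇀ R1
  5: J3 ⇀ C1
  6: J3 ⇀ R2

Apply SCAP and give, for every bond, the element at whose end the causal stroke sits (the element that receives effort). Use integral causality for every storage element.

β0 stroke at GY1
β1 stroke at GY1
β2 stroke at J2
β3 stroke at J1
β4 stroke at J2
β5 stroke at J3
β6 stroke at R2

b3 stroke→J1  (Se1: effort source, stroke at far end)
b0 stroke→GY1  (J1 needs exactly one f-in)
b1 stroke→GY1  (GY1 both-in/both-out from 0)
b2 stroke→J2  (1-jn J2 has f-setter on 1)
b4 stroke→J2  (common-f at J2 fixed by 1)
b5 stroke→J3  (C1 integral (e out))
b6 stroke→R2  (J3 effort already set via bond 5)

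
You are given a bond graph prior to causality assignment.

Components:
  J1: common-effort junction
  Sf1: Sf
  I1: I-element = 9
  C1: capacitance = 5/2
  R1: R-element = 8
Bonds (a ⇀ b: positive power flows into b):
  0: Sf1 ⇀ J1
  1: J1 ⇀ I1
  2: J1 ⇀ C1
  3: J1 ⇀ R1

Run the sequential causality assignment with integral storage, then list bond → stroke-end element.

#0 stroke→Sf1  (source Sf1 imposes f)
#1 stroke→I1  (prefer integral on I1)
#2 stroke→J1  (C1 outputs effort q/C1)
#3 stroke→R1  (J1 effort already set via bond 2)

#0 →Sf1
#1 →I1
#2 →J1
#3 →R1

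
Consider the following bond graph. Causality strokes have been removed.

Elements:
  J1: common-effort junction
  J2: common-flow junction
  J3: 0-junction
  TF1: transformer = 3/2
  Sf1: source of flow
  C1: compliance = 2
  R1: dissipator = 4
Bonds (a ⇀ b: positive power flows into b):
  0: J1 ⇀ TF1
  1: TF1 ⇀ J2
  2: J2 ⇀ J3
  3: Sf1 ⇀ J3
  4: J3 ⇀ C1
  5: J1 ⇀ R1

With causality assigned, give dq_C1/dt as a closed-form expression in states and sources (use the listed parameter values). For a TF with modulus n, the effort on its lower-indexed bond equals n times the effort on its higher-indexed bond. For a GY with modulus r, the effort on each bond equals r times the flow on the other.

dq_C1/dt = F_Sf1 - 9*q_C1/32

#3 stroke at Sf1  (Sf1 fixes flow; stroke at Sf1)
#4 stroke at J3  (prefer integral on C1)
#2 stroke at J2  (0-jn J3 has e-setter on 4)
#1 stroke at TF1  (J2 needs exactly one f-in)
#0 stroke at J1  (through TF1, causality passes straight; one stroke at TF1)
#5 stroke at R1  (0-jn J1 has e-setter on 0)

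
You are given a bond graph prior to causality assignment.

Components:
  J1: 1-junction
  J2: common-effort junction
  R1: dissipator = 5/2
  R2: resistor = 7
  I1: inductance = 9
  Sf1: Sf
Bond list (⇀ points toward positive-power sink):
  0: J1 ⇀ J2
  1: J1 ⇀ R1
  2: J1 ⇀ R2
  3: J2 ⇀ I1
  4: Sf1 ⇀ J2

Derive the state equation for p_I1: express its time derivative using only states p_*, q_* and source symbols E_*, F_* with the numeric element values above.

b4 →Sf1  (source Sf1 imposes f)
b3 →I1  (I1 outputs flow p/I1)
b0 →J2  (closing 0-jn rule on J2)
b1 →J1  (J1: bond 0 brought flow, rest push out)
b2 →J1  (common-f at J1 fixed by 0)

dp_I1/dt = 19*F_Sf1/2 - 19*p_I1/18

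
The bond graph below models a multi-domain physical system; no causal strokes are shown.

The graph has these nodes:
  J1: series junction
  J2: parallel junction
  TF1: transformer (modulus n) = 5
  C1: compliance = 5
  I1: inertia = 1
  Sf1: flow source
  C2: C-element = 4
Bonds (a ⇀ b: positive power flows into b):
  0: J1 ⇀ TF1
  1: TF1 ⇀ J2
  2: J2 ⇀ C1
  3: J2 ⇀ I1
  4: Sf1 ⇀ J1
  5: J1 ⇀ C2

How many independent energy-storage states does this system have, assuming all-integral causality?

#4 |Sf1  (Sf1 (Sf) sets flow on bond)
#0 |J1  (J1 flow already set via bond 4)
#5 |J1  (common-f at J1 fixed by 4)
#1 |TF1  (through TF1, causality passes straight; one stroke at TF1)
#2 |J2  (C1 integral (e out))
#3 |I1  (common-e at J2 fixed by 2)

3  (C1, C2, I1 all integral)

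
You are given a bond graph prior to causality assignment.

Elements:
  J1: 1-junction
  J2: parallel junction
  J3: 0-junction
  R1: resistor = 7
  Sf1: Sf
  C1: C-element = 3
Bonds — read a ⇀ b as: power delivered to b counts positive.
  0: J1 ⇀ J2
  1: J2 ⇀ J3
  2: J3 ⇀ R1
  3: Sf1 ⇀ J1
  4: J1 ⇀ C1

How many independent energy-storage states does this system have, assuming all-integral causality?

#3 stroke→Sf1  (Sf1 fixes flow; stroke at Sf1)
#0 stroke→J1  (common-f at J1 fixed by 3)
#4 stroke→J1  (common-f at J1 fixed by 3)
#1 stroke→J2  (only one effort-in slot at J2)
#2 stroke→J3  (J3: last free bond brings effort in)

1  (C1 all integral)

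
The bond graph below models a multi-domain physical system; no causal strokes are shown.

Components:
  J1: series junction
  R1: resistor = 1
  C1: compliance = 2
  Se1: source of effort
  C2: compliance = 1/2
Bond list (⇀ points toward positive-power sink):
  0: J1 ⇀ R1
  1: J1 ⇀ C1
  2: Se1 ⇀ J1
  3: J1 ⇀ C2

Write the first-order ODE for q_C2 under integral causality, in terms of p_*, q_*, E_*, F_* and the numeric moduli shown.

bond 2 |J1  (Se1 (Se) sets effort on bond)
bond 1 |J1  (C1: C, integral causality)
bond 3 |J1  (C2 integral (e out))
bond 0 |R1  (only one flow-in slot at J1)

dq_C2/dt = E_Se1 - q_C1/2 - 2*q_C2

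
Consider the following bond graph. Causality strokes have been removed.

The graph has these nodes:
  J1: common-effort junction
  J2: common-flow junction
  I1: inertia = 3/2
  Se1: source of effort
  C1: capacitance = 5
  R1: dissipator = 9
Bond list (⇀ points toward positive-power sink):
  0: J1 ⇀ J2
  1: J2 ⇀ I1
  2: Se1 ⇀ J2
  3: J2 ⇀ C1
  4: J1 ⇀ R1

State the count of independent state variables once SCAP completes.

bond 2 stroke→J2  (Se1: effort source, stroke at far end)
bond 1 stroke→I1  (I1 integral (f out))
bond 0 stroke→J2  (1-jn J2 has f-setter on 1)
bond 3 stroke→J2  (J2 flow already set via bond 1)
bond 4 stroke→J1  (closing 0-jn rule on J1)

2  (C1, I1 all integral)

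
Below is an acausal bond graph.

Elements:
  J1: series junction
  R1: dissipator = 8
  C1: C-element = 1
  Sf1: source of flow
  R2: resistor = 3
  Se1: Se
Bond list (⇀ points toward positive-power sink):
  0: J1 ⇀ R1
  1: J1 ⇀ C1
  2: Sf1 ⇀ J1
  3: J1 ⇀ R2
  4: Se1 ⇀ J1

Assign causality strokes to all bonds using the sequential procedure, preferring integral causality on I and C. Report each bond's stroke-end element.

bond 2 |Sf1  (Sf1 fixes flow; stroke at Sf1)
bond 4 |J1  (Se1 fixes effort; stroke away)
bond 0 |J1  (J1 flow already set via bond 2)
bond 1 |J1  (common-f at J1 fixed by 2)
bond 3 |J1  (J1: bond 2 brought flow, rest push out)

bond 0 →J1
bond 1 →J1
bond 2 →Sf1
bond 3 →J1
bond 4 →J1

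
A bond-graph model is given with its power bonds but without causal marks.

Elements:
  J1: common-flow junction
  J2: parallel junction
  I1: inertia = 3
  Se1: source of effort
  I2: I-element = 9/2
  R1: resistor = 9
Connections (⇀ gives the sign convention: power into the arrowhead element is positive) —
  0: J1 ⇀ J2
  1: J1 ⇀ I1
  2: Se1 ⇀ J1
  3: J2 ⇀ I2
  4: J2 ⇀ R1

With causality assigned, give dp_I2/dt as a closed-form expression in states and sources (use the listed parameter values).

#2 stroke at J1  (Se1 fixes effort; stroke away)
#1 stroke at I1  (prefer integral on I1)
#0 stroke at J1  (common-f at J1 fixed by 1)
#3 stroke at I2  (prefer integral on I2)
#4 stroke at J2  (J2: last free bond brings effort in)

dp_I2/dt = 3*p_I1 - 2*p_I2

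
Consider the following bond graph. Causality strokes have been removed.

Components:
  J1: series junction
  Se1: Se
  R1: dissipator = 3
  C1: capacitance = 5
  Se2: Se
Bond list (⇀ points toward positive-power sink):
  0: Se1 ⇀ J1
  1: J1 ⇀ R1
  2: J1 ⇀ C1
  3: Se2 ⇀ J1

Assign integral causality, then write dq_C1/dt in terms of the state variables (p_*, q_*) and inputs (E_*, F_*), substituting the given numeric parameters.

dq_C1/dt = E_Se1/3 + E_Se2/3 - q_C1/15

bond 0 |J1  (Se1 fixes effort; stroke away)
bond 3 |J1  (Se2: effort source, stroke at far end)
bond 2 |J1  (C1: C, integral causality)
bond 1 |R1  (J1 needs exactly one f-in)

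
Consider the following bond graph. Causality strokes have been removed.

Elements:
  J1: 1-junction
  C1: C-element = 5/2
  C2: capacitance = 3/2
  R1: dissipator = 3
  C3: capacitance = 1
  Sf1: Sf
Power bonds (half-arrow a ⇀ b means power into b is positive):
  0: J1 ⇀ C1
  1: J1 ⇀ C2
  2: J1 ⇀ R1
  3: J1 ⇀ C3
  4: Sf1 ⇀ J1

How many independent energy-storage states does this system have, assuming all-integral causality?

3  (C1, C2, C3 all integral)

#4 stroke→Sf1  (Sf1 fixes flow; stroke at Sf1)
#0 stroke→J1  (common-f at J1 fixed by 4)
#1 stroke→J1  (common-f at J1 fixed by 4)
#2 stroke→J1  (1-jn J1 has f-setter on 4)
#3 stroke→J1  (1-jn J1 has f-setter on 4)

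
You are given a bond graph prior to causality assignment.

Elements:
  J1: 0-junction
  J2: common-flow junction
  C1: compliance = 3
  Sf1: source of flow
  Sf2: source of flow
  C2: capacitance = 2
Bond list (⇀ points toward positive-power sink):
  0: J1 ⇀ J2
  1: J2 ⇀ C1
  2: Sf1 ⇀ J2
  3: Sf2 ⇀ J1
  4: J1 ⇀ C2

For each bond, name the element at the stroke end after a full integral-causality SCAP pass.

β0 →J2
β1 →J2
β2 →Sf1
β3 →Sf2
β4 →J1

bond 2 stroke→Sf1  (source Sf1 imposes f)
bond 3 stroke→Sf2  (Sf2: flow source, stroke at near end)
bond 0 stroke→J2  (common-f at J2 fixed by 2)
bond 1 stroke→J2  (J2 flow already set via bond 2)
bond 4 stroke→J1  (only one effort-in slot at J1)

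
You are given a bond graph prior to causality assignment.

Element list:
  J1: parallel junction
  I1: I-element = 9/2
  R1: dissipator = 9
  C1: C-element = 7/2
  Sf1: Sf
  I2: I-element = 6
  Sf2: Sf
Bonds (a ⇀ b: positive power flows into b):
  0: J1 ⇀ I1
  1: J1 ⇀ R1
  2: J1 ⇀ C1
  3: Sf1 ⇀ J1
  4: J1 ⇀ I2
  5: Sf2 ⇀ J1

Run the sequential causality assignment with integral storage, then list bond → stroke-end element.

bond 3 stroke→Sf1  (Sf1: flow source, stroke at near end)
bond 5 stroke→Sf2  (Sf2 fixes flow; stroke at Sf2)
bond 0 stroke→I1  (I1: I, integral causality)
bond 2 stroke→J1  (prefer integral on C1)
bond 1 stroke→R1  (J1: bond 2 brought effort, rest push out)
bond 4 stroke→I2  (J1 effort already set via bond 2)

b0 →I1
b1 →R1
b2 →J1
b3 →Sf1
b4 →I2
b5 →Sf2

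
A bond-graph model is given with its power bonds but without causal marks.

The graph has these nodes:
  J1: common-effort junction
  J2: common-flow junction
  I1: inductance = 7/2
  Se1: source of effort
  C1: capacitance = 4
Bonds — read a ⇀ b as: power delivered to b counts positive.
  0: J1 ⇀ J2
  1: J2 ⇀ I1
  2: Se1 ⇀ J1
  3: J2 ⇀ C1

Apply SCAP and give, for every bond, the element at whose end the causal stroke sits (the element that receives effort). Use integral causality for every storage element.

#2 →J1  (Se1 (Se) sets effort on bond)
#0 →J2  (J1: bond 2 brought effort, rest push out)
#1 →I1  (I1 outputs flow p/I1)
#3 →J2  (J2: bond 1 brought flow, rest push out)

#0 |J2
#1 |I1
#2 |J1
#3 |J2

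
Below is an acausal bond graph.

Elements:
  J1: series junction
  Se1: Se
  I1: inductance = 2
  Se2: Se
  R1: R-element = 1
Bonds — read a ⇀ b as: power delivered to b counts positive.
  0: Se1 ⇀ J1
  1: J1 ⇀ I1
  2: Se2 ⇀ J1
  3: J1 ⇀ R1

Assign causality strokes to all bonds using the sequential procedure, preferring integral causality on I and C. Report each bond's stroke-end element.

#0 stroke→J1
#1 stroke→I1
#2 stroke→J1
#3 stroke→J1

b0 stroke at J1  (Se1: effort source, stroke at far end)
b2 stroke at J1  (Se2 fixes effort; stroke away)
b1 stroke at I1  (prefer integral on I1)
b3 stroke at J1  (common-f at J1 fixed by 1)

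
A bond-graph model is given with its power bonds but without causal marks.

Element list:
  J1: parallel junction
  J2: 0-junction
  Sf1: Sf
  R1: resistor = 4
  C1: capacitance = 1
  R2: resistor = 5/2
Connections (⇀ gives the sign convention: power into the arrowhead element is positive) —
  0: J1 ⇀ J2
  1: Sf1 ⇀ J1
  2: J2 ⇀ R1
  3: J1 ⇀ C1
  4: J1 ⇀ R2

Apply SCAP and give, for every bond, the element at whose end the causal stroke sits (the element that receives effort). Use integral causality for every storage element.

#1 |Sf1  (Sf1 (Sf) sets flow on bond)
#3 |J1  (C1: C, integral causality)
#0 |J2  (J1 effort already set via bond 3)
#4 |R2  (0-jn J1 has e-setter on 3)
#2 |R1  (J2: bond 0 brought effort, rest push out)

bond 0 →J2
bond 1 →Sf1
bond 2 →R1
bond 3 →J1
bond 4 →R2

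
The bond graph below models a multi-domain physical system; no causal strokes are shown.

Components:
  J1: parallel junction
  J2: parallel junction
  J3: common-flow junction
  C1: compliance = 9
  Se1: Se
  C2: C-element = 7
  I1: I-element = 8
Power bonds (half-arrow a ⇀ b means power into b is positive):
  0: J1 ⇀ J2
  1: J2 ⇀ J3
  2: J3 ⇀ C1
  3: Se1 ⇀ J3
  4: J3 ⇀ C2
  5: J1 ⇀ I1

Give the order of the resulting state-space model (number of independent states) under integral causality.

3  (C1, C2, I1 all integral)

β3 stroke at J3  (Se1 (Se) sets effort on bond)
β2 stroke at J3  (C1: C, integral causality)
β4 stroke at J3  (C2: C, integral causality)
β1 stroke at J2  (J3: last free bond brings flow in)
β0 stroke at J1  (J2: bond 1 brought effort, rest push out)
β5 stroke at I1  (0-jn J1 has e-setter on 0)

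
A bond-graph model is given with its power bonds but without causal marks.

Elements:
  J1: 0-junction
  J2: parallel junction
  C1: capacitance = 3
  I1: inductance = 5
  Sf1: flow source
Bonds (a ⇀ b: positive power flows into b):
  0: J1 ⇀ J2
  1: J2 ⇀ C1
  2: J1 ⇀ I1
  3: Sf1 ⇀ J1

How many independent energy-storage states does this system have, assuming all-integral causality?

β3 →Sf1  (Sf1: flow source, stroke at near end)
β1 →J2  (C1 integral (e out))
β0 →J1  (common-e at J2 fixed by 1)
β2 →I1  (common-e at J1 fixed by 0)

2  (C1, I1 all integral)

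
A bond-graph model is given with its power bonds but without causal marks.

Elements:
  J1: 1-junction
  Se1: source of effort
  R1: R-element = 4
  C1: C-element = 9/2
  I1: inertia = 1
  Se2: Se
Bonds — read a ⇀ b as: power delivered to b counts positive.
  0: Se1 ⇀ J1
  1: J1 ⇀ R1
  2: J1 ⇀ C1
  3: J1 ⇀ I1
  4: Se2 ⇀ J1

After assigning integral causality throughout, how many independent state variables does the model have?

2  (C1, I1 all integral)

β0 →J1  (source Se1 imposes e)
β4 →J1  (Se2 (Se) sets effort on bond)
β2 →J1  (prefer integral on C1)
β3 →I1  (I1 outputs flow p/I1)
β1 →J1  (common-f at J1 fixed by 3)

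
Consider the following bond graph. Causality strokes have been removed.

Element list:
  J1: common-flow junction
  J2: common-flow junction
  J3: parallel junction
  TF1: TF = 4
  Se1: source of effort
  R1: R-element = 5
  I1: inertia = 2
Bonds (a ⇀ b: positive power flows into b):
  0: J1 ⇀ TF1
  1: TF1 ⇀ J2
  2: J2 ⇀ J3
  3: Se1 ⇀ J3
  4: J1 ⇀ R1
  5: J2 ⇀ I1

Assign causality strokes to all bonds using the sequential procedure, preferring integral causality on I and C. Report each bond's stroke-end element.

b3 stroke at J3  (source Se1 imposes e)
b2 stroke at J2  (0-jn J3 has e-setter on 3)
b5 stroke at I1  (I1 integral (f out))
b1 stroke at J2  (1-jn J2 has f-setter on 5)
b0 stroke at TF1  (TF TF1: opposite of bond 1)
b4 stroke at J1  (J1: bond 0 brought flow, rest push out)

β0 →TF1
β1 →J2
β2 →J2
β3 →J3
β4 →J1
β5 →I1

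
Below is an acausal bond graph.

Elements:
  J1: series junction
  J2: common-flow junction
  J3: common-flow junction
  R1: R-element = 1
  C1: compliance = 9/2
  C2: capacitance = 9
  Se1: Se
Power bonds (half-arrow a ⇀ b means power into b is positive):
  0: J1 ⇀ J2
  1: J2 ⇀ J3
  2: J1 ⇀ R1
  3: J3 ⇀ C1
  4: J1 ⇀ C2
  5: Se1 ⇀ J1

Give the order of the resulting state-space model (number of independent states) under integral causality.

2  (C1, C2 all integral)

#5 stroke→J1  (Se1 (Se) sets effort on bond)
#3 stroke→J3  (C1 integral (e out))
#1 stroke→J2  (J3 needs exactly one f-in)
#0 stroke→J1  (J2 needs exactly one f-in)
#4 stroke→J1  (C2 integral (e out))
#2 stroke→R1  (J1: last free bond brings flow in)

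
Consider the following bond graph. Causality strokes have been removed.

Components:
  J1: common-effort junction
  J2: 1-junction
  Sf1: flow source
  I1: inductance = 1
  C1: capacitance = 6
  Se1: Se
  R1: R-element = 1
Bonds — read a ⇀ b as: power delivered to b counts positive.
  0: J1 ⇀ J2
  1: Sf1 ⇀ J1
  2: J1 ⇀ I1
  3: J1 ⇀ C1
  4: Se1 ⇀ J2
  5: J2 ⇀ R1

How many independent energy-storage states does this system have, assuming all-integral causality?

2  (C1, I1 all integral)

bond 1 stroke at Sf1  (source Sf1 imposes f)
bond 4 stroke at J2  (source Se1 imposes e)
bond 2 stroke at I1  (I1 outputs flow p/I1)
bond 3 stroke at J1  (C1: C, integral causality)
bond 0 stroke at J2  (J1: bond 3 brought effort, rest push out)
bond 5 stroke at R1  (only one flow-in slot at J2)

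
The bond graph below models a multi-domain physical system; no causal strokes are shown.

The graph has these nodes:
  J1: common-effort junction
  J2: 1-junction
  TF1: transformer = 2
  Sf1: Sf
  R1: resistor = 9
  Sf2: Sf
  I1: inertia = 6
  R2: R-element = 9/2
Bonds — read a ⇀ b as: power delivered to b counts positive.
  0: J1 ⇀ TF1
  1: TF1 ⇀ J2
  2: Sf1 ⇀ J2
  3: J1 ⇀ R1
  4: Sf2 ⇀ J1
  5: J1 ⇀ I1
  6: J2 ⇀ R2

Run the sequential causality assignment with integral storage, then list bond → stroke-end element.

β0 stroke at TF1
β1 stroke at J2
β2 stroke at Sf1
β3 stroke at J1
β4 stroke at Sf2
β5 stroke at I1
β6 stroke at J2

#2 →Sf1  (Sf1 fixes flow; stroke at Sf1)
#4 →Sf2  (Sf2 (Sf) sets flow on bond)
#1 →J2  (J2: bond 2 brought flow, rest push out)
#6 →J2  (common-f at J2 fixed by 2)
#0 →TF1  (TF1: transformer flips bond 1)
#5 →I1  (I1: I, integral causality)
#3 →J1  (J1 needs exactly one e-in)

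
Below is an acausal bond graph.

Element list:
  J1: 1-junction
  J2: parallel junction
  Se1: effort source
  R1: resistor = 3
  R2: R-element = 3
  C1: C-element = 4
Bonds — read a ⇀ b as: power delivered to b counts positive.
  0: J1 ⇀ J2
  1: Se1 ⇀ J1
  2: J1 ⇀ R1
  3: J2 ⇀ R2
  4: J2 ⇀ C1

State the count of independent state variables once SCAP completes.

1  (C1 all integral)

bond 1 →J1  (source Se1 imposes e)
bond 4 →J2  (C1 integral (e out))
bond 0 →J1  (J2 effort already set via bond 4)
bond 3 →R2  (J2: bond 4 brought effort, rest push out)
bond 2 →R1  (J1 needs exactly one f-in)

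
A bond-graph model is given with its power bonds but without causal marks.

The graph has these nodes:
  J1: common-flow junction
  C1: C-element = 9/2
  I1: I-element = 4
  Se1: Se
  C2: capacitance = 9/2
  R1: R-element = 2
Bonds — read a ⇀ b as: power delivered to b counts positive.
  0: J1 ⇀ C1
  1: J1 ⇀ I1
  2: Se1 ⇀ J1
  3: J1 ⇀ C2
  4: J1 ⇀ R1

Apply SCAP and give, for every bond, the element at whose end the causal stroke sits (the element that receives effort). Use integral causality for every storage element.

b0 →J1
b1 →I1
b2 →J1
b3 →J1
b4 →J1

β2 |J1  (Se1 fixes effort; stroke away)
β0 |J1  (C1 outputs effort q/C1)
β1 |I1  (I1 integral (f out))
β3 |J1  (common-f at J1 fixed by 1)
β4 |J1  (common-f at J1 fixed by 1)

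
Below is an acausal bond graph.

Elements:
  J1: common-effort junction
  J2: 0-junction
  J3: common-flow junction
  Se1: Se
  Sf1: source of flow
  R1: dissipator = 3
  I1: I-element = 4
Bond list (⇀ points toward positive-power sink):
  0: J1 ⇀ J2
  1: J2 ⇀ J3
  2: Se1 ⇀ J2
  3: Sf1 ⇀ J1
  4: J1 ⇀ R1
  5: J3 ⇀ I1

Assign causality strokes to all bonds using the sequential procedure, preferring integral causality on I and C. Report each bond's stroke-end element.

β2 stroke at J2  (Se1 fixes effort; stroke away)
β3 stroke at Sf1  (Sf1: flow source, stroke at near end)
β0 stroke at J1  (J2 effort already set via bond 2)
β1 stroke at J3  (common-e at J2 fixed by 2)
β5 stroke at I1  (closing 1-jn rule on J3)
β4 stroke at R1  (J1 effort already set via bond 0)

#0 →J1
#1 →J3
#2 →J2
#3 →Sf1
#4 →R1
#5 →I1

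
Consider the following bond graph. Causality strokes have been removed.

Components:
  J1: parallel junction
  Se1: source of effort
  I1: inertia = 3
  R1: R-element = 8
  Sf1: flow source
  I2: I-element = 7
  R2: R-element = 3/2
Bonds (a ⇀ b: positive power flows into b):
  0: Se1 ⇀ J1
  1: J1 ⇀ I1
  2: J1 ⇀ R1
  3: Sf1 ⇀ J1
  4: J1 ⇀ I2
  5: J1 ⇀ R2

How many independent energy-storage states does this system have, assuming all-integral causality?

#0 |J1  (Se1: effort source, stroke at far end)
#3 |Sf1  (Sf1: flow source, stroke at near end)
#1 |I1  (0-jn J1 has e-setter on 0)
#2 |R1  (J1 effort already set via bond 0)
#4 |I2  (0-jn J1 has e-setter on 0)
#5 |R2  (0-jn J1 has e-setter on 0)

2  (I1, I2 all integral)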